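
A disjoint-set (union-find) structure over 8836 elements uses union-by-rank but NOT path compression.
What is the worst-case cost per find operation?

Union-by-rank alone keeps every tree's height <= log_2(8836) ~= 13.1. Each find traverses from a node to its root, costing O(height) = O(log n). Without path compression this bound is tight.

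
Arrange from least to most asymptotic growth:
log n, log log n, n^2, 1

Ordered by growth rate: 1 < log log n < log n < n^2.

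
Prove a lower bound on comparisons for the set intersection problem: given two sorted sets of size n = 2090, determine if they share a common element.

For two sorted arrays of size n = 2090, any correct algorithm must examine Omega(n) elements. If fewer are examined, an adversary places a common element in an unexamined gap. A merge-based scan achieves O(n), so the bound is tight.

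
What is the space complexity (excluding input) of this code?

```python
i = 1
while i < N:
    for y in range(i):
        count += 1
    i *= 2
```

Space complexity: O(1).
Only a constant amount of auxiliary storage is used; nothing grows with n.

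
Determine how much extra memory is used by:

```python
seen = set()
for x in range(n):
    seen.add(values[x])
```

Space complexity: O(n).
Auxiliary storage grows linearly with the input size n in the worst case.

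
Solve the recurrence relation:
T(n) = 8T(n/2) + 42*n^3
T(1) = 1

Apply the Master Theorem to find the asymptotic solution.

a=8, b=2, f(n)=42*n^3. log_2(8) = 3. Case 2: T(n) = O(n^3 log n).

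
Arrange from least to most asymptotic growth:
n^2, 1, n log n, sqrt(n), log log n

Ordered by growth rate: 1 < log log n < sqrt(n) < n log n < n^2.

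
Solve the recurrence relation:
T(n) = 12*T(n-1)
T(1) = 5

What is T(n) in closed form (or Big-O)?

Each step multiplies by 12. T(n) = T(1)*12^(n-1) = 5*12^(n-1).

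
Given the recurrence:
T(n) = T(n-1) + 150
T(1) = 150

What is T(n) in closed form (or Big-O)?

Unrolling: T(n) = T(n-1) + 150 = T(n-2) + 2*150 = ... = T(1) + (n-1)*150 = 150 + (n-1)*150 = 150n.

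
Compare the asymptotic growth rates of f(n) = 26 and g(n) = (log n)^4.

g(n) = (log n)^4 grows faster: any unbounded function dominates a constant.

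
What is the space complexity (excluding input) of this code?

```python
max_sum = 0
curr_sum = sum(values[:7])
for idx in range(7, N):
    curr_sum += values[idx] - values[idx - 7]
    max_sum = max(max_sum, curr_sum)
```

Space complexity: O(1).
Only a constant amount of auxiliary storage is used; nothing grows with n.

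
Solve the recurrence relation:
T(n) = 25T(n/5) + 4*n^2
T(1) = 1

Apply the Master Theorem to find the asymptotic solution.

a=25, b=5, f(n)=4*n^2. log_5(25) = 2. Case 2: T(n) = O(n^2 log n).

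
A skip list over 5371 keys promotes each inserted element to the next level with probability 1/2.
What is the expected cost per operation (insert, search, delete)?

Expected number of levels is O(log_2(5371)) = O(log n). A search visits O(1) expected nodes per level over O(log n) levels. Insert/delete are a search plus O(1) pointer updates per level. Expected O(log n) per operation.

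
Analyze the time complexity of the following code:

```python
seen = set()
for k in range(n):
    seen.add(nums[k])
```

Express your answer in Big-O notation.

Time complexity: O(n).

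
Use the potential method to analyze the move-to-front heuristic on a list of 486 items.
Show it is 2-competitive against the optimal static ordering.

Let Phi = number of inversions between the MTF list and the optimal static list (0 <= Phi <= C(486,2)). Accessing an element at MTF position k and optimal position j: the move-to-front destroys all k-1 inversions in front of it that are not in front in optimal (>= k-j of them) and creates at most j-1 new ones. Amortized cost <= k + (j-1) - (k-j) = 2j - 1 <= 2 * optimal cost.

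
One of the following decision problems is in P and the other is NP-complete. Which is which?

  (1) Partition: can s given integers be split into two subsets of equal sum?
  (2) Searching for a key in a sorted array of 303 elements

(1) is NP-complete: Subset Sum reduces to it (one of Karp's 21 NP-complete problems).
(2) is P: binary search runs in O(log n).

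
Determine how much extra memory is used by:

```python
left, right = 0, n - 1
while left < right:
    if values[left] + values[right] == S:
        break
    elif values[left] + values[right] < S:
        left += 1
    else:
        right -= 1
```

Space complexity: O(1).
Only a constant amount of auxiliary storage is used; nothing grows with n.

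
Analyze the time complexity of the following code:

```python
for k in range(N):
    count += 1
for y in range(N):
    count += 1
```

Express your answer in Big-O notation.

Time complexity: O(n).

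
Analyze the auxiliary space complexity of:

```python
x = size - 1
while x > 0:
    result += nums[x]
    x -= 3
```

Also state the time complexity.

Space complexity: O(1).
Only a constant amount of auxiliary storage is used; nothing grows with n.
Time complexity: O(n).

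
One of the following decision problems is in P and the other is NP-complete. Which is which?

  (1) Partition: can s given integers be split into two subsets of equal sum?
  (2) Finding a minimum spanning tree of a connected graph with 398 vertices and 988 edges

(1) is NP-complete: Subset Sum reduces to it (one of Karp's 21 NP-complete problems).
(2) is P: Kruskal's / Prim's algorithms run in polynomial time.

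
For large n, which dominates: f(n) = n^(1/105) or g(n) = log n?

f(n) = n^(1/105) grows faster: any positive power of n dominates log n.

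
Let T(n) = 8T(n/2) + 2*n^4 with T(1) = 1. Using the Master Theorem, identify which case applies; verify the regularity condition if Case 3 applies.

a=8, b=2, f(n)=2*n^4.
log_2(8) = 3 < 4.
f(n) = Omega(n^(3+epsilon)) for some epsilon > 0, so Case 3 is the candidate.
Regularity: a*f(n/b) = 8*2*(n/2)^4 = (8/16)*2*n^4 <= c*f(n) with c = 8/16 < 1. Satisfied.
Case 3: T(n) = Theta(n^4).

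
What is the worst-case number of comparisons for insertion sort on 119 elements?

Insertion sort on reverse-sorted input: 1 + 2 + ... + (119-1) = 7021 comparisons.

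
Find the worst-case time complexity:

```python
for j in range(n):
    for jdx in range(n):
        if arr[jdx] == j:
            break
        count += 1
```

Time complexity: O(n^2).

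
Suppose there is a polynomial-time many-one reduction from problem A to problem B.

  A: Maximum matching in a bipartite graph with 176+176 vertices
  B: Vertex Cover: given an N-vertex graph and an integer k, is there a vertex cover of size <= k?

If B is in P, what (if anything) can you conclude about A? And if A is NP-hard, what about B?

A poly-time reduction A <=_p B means any A-instance can be transformed to a B-instance in poly time.
If B is in P: compose the reduction with B's poly-time algorithm to solve A in poly time, so A is in P.
If A is NP-hard: every NP problem reduces to A, which reduces to B; composing reductions, every NP problem reduces to B, so B is NP-hard.
(Here in fact A is P and B is NP-complete.)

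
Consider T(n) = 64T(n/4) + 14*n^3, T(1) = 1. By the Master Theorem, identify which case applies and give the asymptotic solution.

a=64, b=4, f(n)=14*n^3.
log_4(64) = 3, so n^(log_b(a)) = n^3.
f(n) = Theta(n^3), so Case 2 applies.
T(n) = Theta(n^3 log n).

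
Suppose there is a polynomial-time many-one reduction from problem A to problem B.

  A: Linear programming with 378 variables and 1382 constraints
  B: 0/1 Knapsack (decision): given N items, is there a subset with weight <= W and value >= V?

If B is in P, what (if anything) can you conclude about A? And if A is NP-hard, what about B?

A poly-time reduction A <=_p B means any A-instance can be transformed to a B-instance in poly time.
If B is in P: compose the reduction with B's poly-time algorithm to solve A in poly time, so A is in P.
If A is NP-hard: every NP problem reduces to A, which reduces to B; composing reductions, every NP problem reduces to B, so B is NP-hard.
(Here in fact A is P and B is NP-complete.)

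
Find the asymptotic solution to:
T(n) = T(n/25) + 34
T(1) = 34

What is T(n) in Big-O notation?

Each step divides n by 25 and adds 34. After log_25(n) steps, T(n) = O(log n).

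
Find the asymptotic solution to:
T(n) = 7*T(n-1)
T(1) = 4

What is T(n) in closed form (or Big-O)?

Each step multiplies by 7. T(n) = T(1)*7^(n-1) = 4*7^(n-1).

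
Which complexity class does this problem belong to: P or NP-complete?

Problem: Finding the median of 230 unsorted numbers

This problem is in P: linear-time selection (median-of-medians) runs in O(n).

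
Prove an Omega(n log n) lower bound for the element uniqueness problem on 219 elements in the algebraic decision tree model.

In the algebraic decision tree model, element uniqueness on 219 elements is equivalent to determining which cell of an arrangement of C(219,2) = 23871 hyperplanes x_i = x_j contains the input point. Ben-Or's theorem shows this requires Omega(n log n).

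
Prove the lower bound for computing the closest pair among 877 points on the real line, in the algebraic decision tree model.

Reduction from element distinctness: given 877 reals, the closest-pair distance is 0 iff two are equal. Element distinctness has an Omega(n log n) lower bound in the algebraic decision tree model (Ben-Or). Therefore closest pair on a line also requires Omega(n log n). Sorting then a linear scan achieves this.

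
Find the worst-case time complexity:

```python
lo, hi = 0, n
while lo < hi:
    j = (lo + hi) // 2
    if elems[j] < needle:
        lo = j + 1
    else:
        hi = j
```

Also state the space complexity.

Time complexity: O(log n).
Space complexity: O(1).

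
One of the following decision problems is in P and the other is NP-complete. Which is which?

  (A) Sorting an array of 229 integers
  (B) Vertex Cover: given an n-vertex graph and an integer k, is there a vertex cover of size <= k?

(A) is P: merge sort runs in O(n log n).
(B) is NP-complete: one of Karp's 21 NP-complete problems (with k part of the input; for any fixed constant k it is in P).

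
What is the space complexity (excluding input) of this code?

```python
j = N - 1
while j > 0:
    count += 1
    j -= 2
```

Space complexity: O(1).
Only a constant amount of auxiliary storage is used; nothing grows with n.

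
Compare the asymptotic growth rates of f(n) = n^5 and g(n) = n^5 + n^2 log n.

f(n) = n^5 and g(n) = n^5 + n^2 log n are Theta of each other: the lower-order n^2 log n term is o(n^5); both are Theta(n^5).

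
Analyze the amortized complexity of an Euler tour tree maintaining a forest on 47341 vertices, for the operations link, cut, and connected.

An Euler tour tree stores each tree's Euler tour as a balanced BST keyed by tour position. On 47341 vertices: link concatenates two tours via O(1) splits/joins of size <= 2*47341 (O(log n)); cut splits the tour at the two occurrences of the edge (O(log n)); connected compares BST roots (O(log n) to find the root). All O(log n) amortized.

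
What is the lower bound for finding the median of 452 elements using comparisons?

To find the median of 452 elements, every element must be compared at least once, so the lower bound is Omega(n). The BFPRT algorithm achieves O(n), making this tight.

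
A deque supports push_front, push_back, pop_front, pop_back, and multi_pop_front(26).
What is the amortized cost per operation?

Assign 2 credits to each push operation. A pop uses 1 saved credit. multi_pop_front(26) uses up to 26 saved credits from previous pushes. Credits never go negative. Amortized cost is O(1).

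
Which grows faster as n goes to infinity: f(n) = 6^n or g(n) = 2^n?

f(n) = 6^n grows faster: (6/2)^n -> infinity since 6/2 > 1.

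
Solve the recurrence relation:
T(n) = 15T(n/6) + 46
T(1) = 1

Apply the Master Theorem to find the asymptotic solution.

a=15, b=6, f(n)=46. log_6(15) = 1.511. Case 1 of Master Theorem: T(n) = O(n^1.511).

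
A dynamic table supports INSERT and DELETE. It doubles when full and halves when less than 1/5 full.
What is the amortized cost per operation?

Using potential function Phi = |2*num_items - table_size| when load > 1/2, and Phi = table_size/2 - num_items otherwise. The gap of 1/5 vs 1/2 for shrinking prevents thrashing. Both insert and delete have O(1) amortized cost.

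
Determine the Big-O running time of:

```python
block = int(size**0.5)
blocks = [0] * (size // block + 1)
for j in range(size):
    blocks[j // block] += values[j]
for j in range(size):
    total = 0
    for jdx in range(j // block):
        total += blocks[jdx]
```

Time complexity: O(n * sqrt(n)).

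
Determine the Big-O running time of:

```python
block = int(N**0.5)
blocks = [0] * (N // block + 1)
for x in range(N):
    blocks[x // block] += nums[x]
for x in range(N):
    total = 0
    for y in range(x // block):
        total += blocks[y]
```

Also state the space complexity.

Time complexity: O(n * sqrt(n)).
Space complexity: O(sqrt(n)).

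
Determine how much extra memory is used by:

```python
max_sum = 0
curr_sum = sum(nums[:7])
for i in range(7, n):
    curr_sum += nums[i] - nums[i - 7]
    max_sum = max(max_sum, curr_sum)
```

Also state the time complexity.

Space complexity: O(1).
Only a constant amount of auxiliary storage is used; nothing grows with n.
Time complexity: O(n).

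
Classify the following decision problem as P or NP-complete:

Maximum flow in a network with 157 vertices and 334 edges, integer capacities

This problem is in P: Edmonds-Karp / push-relabel run in polynomial time.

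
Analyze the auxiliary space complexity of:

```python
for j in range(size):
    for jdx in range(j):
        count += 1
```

Space complexity: O(1).
Only a constant amount of auxiliary storage is used; nothing grows with n.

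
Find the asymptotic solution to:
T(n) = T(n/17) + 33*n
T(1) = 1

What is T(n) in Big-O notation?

Geometric series: 33*n*(1 + 1/17 + 1/17^2 + ...) = O(n). T(n) = O(n).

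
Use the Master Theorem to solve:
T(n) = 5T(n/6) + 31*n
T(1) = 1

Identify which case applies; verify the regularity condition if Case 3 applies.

a=5, b=6, f(n)=31*n.
log_6(5) = 0.8982 < 1.
f(n) = Omega(n^(0.8982+epsilon)) for some epsilon > 0, so Case 3 is the candidate.
Regularity: a*f(n/b) = 5*31*(n/6)^1 = (5/6)*31*n^1 <= c*f(n) with c = 5/6 < 1. Satisfied.
Case 3: T(n) = Theta(n).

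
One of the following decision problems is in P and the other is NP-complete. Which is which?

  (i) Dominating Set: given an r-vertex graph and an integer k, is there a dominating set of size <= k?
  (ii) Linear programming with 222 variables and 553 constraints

(i) is NP-complete: reduces from Set Cover (with k part of the input).
(ii) is P: the ellipsoid and interior-point methods run in polynomial time.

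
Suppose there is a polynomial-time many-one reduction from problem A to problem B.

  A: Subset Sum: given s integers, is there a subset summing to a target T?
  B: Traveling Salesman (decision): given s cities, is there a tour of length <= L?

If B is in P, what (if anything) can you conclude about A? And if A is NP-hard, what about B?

A poly-time reduction A <=_p B means any A-instance can be transformed to a B-instance in poly time.
If B is in P: compose the reduction with B's poly-time algorithm to solve A in poly time, so A is in P.
If A is NP-hard: every NP problem reduces to A, which reduces to B; composing reductions, every NP problem reduces to B, so B is NP-hard.
(Here in fact A is NP-complete and B is NP-complete.)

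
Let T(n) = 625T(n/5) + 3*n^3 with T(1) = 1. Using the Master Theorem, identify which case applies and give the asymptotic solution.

a=625, b=5, f(n)=3*n^3.
log_5(625) = 4 > 3.
Since f(n) = O(n^3) is polynomially smaller than n^4, Case 1 applies.
T(n) = Theta(n^4).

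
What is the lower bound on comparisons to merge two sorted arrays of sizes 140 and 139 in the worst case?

Adversary: with |140 - 139| <= 1 the inputs can be fully interleaved so that every adjacent pair in the merged output comes from different arrays. Then each of the 278 adjacent pairs must be directly compared, or the algorithm cannot determine their relative order. Standard merge meets this bound.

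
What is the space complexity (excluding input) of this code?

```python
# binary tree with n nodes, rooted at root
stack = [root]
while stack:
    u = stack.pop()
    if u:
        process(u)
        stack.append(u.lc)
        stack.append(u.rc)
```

Space complexity: O(n).
Auxiliary storage grows linearly with the input size n in the worst case.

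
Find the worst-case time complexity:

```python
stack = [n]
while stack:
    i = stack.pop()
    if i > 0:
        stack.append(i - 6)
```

Time complexity: O(n).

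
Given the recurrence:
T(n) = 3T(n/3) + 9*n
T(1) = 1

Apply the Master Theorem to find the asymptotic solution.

a=3, b=3, f(n)=9*n. log_3(3) = 1. Case 2: T(n) = O(n log n).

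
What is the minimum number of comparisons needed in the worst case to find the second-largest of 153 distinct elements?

Lower bound: finding the max needs 153-1 comparisons. By the adversary weight-doubling argument, the max must personally win >= ceil(log_2(153)) = 8 comparisons; the 2nd-largest is among those 8 losers, needing 8-1 more comparisons. Total >= 153-1 + 8-1 = 159. A balanced knockout tournament achieves this.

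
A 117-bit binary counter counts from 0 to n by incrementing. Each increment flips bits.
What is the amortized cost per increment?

Bit i flips every 2^i increments. Total flips over n increments: sum_{i=0}^{117} n/2^i < 2n. Amortized cost: 2n/n = O(1).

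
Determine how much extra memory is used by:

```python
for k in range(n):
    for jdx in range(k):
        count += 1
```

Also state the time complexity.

Space complexity: O(1).
Only a constant amount of auxiliary storage is used; nothing grows with n.
Time complexity: O(n^2).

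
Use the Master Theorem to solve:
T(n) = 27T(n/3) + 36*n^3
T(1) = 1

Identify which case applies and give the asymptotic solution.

a=27, b=3, f(n)=36*n^3.
log_3(27) = 3, so n^(log_b(a)) = n^3.
f(n) = Theta(n^3), so Case 2 applies.
T(n) = Theta(n^3 log n).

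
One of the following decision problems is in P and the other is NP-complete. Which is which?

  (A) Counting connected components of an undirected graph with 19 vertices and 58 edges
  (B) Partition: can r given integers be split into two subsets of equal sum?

(A) is P: BFS/DFS visits each vertex and edge once: O(V+E).
(B) is NP-complete: Subset Sum reduces to it (one of Karp's 21 NP-complete problems).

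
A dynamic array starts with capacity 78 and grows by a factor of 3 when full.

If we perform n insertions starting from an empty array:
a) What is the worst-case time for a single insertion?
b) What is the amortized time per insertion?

(a) Worst-case single insertion: O(n) -- when the array is full at capacity c, the resize copies all c elements, and c can be Theta(n).
(b) Resizes happen at sizes 78, 234, 702, ... Total copy cost for n insertions: 78 + 234 + ... = O(n) (geometric series with ratio 1/3). Amortized cost per insertion: O(n)/n = O(1).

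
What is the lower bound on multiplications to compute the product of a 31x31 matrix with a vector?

A 31x31 matrix-vector product has 31 inner products of length 31. Output depends on all 31^2 = 961 matrix entries. At least 961 multiplications needed.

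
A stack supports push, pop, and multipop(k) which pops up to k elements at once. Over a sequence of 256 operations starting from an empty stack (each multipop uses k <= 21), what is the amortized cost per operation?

Each element is pushed exactly once and popped at most once (whether by pop or as part of a multipop). So the total number of individual pops over the whole sequence is at most the number of pushes, which is at most 256. Total work <= 2 * 256, hence O(1) amortized per operation.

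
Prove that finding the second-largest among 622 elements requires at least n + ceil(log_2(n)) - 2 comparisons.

Lower bound (adversary): identifying the maximum requires 622-1 comparisons (each eliminates one candidate). Assign weight 1 to each element; on each comparison the adversary lets the heavier side win and gives it the loser's weight. The max ends with weight 622, but each comparison it wins at most doubles its weight, so the max must win >= ceil(log_2(622)) = 10 comparisons. The second-largest is one of those 10 direct losers to the max, and identifying which one is largest needs >= 10-1 further comparisons. Total >= 622-1 + 10-1 = 630.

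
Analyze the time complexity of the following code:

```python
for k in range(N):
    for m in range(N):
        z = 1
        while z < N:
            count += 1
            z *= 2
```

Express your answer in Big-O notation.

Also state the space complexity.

Time complexity: O(n^2 log n).
Space complexity: O(1).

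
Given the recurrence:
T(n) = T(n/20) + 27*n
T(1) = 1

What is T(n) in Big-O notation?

Geometric series: 27*n*(1 + 1/20 + 1/20^2 + ...) = O(n). T(n) = O(n).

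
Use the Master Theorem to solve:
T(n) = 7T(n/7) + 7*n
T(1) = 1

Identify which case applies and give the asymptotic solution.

a=7, b=7, f(n)=7*n.
log_7(7) = 1, so n^(log_b(a)) = n.
f(n) = Theta(n), so Case 2 applies.
T(n) = Theta(n log n).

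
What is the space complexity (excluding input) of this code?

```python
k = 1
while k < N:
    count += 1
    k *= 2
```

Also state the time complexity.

Space complexity: O(1).
Only a constant amount of auxiliary storage is used; nothing grows with n.
Time complexity: O(log n).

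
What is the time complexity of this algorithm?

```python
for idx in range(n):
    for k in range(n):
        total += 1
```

Time complexity: O(n^2).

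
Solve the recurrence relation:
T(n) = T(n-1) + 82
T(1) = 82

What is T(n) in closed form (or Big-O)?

Unrolling: T(n) = T(n-1) + 82 = T(n-2) + 2*82 = ... = T(1) + (n-1)*82 = 82 + (n-1)*82 = 82n.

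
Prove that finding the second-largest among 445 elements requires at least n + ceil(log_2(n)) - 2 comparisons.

Lower bound (adversary): identifying the maximum requires 445-1 comparisons (each eliminates one candidate). Assign weight 1 to each element; on each comparison the adversary lets the heavier side win and gives it the loser's weight. The max ends with weight 445, but each comparison it wins at most doubles its weight, so the max must win >= ceil(log_2(445)) = 9 comparisons. The second-largest is one of those 9 direct losers to the max, and identifying which one is largest needs >= 9-1 further comparisons. Total >= 445-1 + 9-1 = 452.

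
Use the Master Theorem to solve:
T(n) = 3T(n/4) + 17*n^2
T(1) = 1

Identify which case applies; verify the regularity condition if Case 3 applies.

a=3, b=4, f(n)=17*n^2.
log_4(3) = 0.7925 < 2.
f(n) = Omega(n^(0.7925+epsilon)) for some epsilon > 0, so Case 3 is the candidate.
Regularity: a*f(n/b) = 3*17*(n/4)^2 = (3/16)*17*n^2 <= c*f(n) with c = 3/16 < 1. Satisfied.
Case 3: T(n) = Theta(n^2).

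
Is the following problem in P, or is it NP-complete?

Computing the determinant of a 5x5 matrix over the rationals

This problem is in P: Gaussian elimination runs in O(n^3).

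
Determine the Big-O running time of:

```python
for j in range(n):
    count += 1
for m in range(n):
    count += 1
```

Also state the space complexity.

Time complexity: O(n).
Space complexity: O(1).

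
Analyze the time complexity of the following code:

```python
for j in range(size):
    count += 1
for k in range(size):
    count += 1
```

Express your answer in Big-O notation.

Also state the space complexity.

Time complexity: O(n).
Space complexity: O(1).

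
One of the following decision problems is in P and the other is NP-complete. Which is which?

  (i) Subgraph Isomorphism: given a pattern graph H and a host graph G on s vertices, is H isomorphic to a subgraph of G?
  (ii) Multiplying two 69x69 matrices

(i) is NP-complete: generalizes Clique and Hamiltonian Path (pattern size is part of the input).
(ii) is P: the schoolbook algorithm runs in O(n^3).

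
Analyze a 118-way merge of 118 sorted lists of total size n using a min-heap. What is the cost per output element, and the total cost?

Maintain a min-heap of size 118 holding the current head of each list. Each output step does one extract-min (O(log 118)) and one insert of that list's next element (O(log 118)). Each of the n elements passes through the heap exactly once, so the total cost is O(n log 118), i.e. O(log 118) per output element.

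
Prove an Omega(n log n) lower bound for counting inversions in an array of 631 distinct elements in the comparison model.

Decision-tree argument: at any leaf, the comparisons made (with transitivity) must totally order all 631 elements -- otherwise some pair (i,j) is unordered, and an adversary can present two inputs agreeing on every comparison made but with that pair flipped, changing the inversion count by 1, so the leaf's output is wrong on one of them. Hence the tree has >= 631! leaves and height >= log_2(631!) = Omega(n log n). Modified merge sort achieves O(n log n).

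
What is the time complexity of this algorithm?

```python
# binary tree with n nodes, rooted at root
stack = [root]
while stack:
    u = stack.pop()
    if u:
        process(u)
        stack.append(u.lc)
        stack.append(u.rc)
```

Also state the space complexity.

Time complexity: O(n).
Space complexity: O(n).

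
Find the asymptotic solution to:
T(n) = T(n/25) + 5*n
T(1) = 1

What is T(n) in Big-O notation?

Geometric series: 5*n*(1 + 1/25 + 1/25^2 + ...) = O(n). T(n) = O(n).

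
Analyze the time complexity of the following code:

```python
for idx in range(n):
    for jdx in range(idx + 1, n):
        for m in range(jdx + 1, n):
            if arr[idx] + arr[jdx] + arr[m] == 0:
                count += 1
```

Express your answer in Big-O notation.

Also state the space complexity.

Time complexity: O(n^3).
Space complexity: O(1).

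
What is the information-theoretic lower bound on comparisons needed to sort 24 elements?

There are 24! = 620448401733239439360000 possible orderings. Each comparison gives 1 bit. We need at least ceil(log_2(620448401733239439360000)) = 80 comparisons.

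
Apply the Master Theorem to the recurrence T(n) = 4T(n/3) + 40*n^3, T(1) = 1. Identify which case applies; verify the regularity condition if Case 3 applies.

a=4, b=3, f(n)=40*n^3.
log_3(4) = 1.262 < 3.
f(n) = Omega(n^(1.262+epsilon)) for some epsilon > 0, so Case 3 is the candidate.
Regularity: a*f(n/b) = 4*40*(n/3)^3 = (4/27)*40*n^3 <= c*f(n) with c = 4/27 < 1. Satisfied.
Case 3: T(n) = Theta(n^3).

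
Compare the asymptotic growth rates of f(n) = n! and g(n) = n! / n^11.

f(n) = n! grows faster: the ratio n!/(n!/n^11) = n^11 -> infinity.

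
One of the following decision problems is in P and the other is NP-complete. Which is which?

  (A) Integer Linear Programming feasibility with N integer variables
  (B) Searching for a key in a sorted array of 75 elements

(A) is NP-complete: ILP feasibility is NP-complete (LP relaxation is in P).
(B) is P: binary search runs in O(log n).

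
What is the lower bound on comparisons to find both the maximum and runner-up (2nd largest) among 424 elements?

Lower bound: finding the max needs 424-1 comparisons. By an adversary weight-doubling argument, the maximum element must personally win at least ceil(log_2(424)) = 9 comparisons in any correct algorithm. The 2nd largest is among those 9 direct losers, and distinguishing it requires 9-1 more comparisons. Total >= 424-1 + 9-1 = 431. A balanced tournament achieves this bound exactly.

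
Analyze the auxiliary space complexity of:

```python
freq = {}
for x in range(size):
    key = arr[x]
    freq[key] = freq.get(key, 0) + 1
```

Space complexity: O(n).
Auxiliary storage grows linearly with the input size n in the worst case.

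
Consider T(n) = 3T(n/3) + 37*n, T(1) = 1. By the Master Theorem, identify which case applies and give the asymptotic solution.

a=3, b=3, f(n)=37*n.
log_3(3) = 1, so n^(log_b(a)) = n.
f(n) = Theta(n), so Case 2 applies.
T(n) = Theta(n log n).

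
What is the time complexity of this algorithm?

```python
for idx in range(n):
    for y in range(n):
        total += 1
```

Time complexity: O(n^2).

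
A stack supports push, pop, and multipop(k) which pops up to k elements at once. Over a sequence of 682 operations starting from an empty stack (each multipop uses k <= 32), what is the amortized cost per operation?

Each element is pushed exactly once and popped at most once (whether by pop or as part of a multipop). So the total number of individual pops over the whole sequence is at most the number of pushes, which is at most 682. Total work <= 2 * 682, hence O(1) amortized per operation.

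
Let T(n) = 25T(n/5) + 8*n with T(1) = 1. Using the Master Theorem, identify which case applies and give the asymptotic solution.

a=25, b=5, f(n)=8*n.
log_5(25) = 2 > 1.
Since f(n) = O(n^1) is polynomially smaller than n^2, Case 1 applies.
T(n) = Theta(n^2).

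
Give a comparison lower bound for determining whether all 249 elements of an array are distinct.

In the algebraic decision-tree model, the YES region for element distinctness on 249 elements has 249! connected components (one per ordering). Ben-Or's theorem then gives a lower bound of Omega(log(n!)) = Omega(n log n).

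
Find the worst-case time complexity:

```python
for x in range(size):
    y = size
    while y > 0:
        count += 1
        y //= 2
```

Time complexity: O(n log n).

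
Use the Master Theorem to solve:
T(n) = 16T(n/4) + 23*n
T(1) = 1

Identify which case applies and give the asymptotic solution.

a=16, b=4, f(n)=23*n.
log_4(16) = 2 > 1.
Since f(n) = O(n^1) is polynomially smaller than n^2, Case 1 applies.
T(n) = Theta(n^2).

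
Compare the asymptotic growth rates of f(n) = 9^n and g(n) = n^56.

f(n) = 9^n grows faster: any exponential with base > 1 dominates every polynomial.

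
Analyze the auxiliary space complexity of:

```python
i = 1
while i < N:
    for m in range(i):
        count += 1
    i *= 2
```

Space complexity: O(1).
Only a constant amount of auxiliary storage is used; nothing grows with n.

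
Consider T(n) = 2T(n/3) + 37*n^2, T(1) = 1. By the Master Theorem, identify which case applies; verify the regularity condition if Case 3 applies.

a=2, b=3, f(n)=37*n^2.
log_3(2) = 0.6309 < 2.
f(n) = Omega(n^(0.6309+epsilon)) for some epsilon > 0, so Case 3 is the candidate.
Regularity: a*f(n/b) = 2*37*(n/3)^2 = (2/9)*37*n^2 <= c*f(n) with c = 2/9 < 1. Satisfied.
Case 3: T(n) = Theta(n^2).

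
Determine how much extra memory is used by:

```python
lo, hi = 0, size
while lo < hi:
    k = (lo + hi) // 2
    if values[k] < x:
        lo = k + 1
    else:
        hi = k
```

Space complexity: O(1).
Only a constant amount of auxiliary storage is used; nothing grows with n.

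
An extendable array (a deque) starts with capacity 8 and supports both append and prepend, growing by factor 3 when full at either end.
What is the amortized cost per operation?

Growth at either end copies all elements; capacities form a geometric sequence with ratio 3, so total copy cost over n operations is O(n) (two geometric series). Amortized O(1).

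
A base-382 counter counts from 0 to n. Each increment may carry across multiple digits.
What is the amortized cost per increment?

Digit at position i changes every 382^i increments. Total digit changes over n increments: n * 382/(382-1) = O(n). Amortized: O(1).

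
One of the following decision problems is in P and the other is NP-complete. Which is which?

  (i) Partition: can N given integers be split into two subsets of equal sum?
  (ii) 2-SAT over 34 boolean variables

(i) is NP-complete: Subset Sum reduces to it (one of Karp's 21 NP-complete problems).
(ii) is P: 2-SAT is solvable in linear time via implication-graph SCCs.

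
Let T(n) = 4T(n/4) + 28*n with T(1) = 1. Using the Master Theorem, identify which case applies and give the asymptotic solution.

a=4, b=4, f(n)=28*n.
log_4(4) = 1, so n^(log_b(a)) = n.
f(n) = Theta(n), so Case 2 applies.
T(n) = Theta(n log n).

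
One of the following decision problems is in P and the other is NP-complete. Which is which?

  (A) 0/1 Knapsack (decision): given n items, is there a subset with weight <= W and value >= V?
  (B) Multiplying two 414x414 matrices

(A) is NP-complete: reduces from Subset Sum.
(B) is P: the schoolbook algorithm runs in O(n^3).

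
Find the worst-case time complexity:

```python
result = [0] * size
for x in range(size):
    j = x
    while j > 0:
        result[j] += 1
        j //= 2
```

Time complexity: O(n log n).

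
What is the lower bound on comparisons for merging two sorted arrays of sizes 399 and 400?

Adversary argument: with sizes 399 and 400 (differing by at most 1), interleave the two arrays so that every consecutive pair in the output comes from different inputs. Then each of the 798 adjacent output pairs must be directly compared, or the algorithm cannot determine their relative order. So 798 comparisons are necessary; standard merge achieves this.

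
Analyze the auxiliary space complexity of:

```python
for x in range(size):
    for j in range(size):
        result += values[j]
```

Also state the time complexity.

Space complexity: O(1).
Only a constant amount of auxiliary storage is used; nothing grows with n.
Time complexity: O(n^2).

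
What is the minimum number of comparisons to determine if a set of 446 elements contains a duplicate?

Determining if 446 elements are all distinct requires Omega(n log n) comparisons in the comparison model. This follows from the element distinctness lower bound.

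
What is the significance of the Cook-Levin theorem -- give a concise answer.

The Cook-Levin theorem proves that SAT is NP-complete. It was the first problem shown to be NP-complete, establishing the foundation for proving other problems NP-complete via reductions from SAT.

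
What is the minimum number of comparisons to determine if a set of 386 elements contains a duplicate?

Determining if 386 elements are all distinct requires Omega(n log n) comparisons in the comparison model. This follows from the element distinctness lower bound.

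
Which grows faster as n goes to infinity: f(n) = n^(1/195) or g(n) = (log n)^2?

f(n) = n^(1/195) grows faster: any positive power of n dominates any polylog.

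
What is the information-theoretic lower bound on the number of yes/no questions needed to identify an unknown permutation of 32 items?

There are 32! = 263130836933693530167218012160000000 permutations. Each yes/no question gives at most 1 bit, so at least ceil(log_2(263130836933693530167218012160000000)) = 118 questions are needed.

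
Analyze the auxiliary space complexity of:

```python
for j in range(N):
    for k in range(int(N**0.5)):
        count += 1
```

Space complexity: O(1).
Only a constant amount of auxiliary storage is used; nothing grows with n.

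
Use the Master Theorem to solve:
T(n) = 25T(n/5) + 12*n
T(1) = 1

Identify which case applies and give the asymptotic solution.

a=25, b=5, f(n)=12*n.
log_5(25) = 2 > 1.
Since f(n) = O(n^1) is polynomially smaller than n^2, Case 1 applies.
T(n) = Theta(n^2).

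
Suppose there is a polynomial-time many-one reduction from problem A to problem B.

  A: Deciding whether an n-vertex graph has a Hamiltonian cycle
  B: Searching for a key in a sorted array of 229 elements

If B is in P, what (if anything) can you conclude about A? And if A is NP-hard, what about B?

A poly-time reduction A <=_p B means any A-instance can be transformed to a B-instance in poly time.
If B is in P: compose the reduction with B's poly-time algorithm to solve A in poly time, so A is in P.
If A is NP-hard: every NP problem reduces to A, which reduces to B; composing reductions, every NP problem reduces to B, so B is NP-hard.
(Here in fact A is NP-complete and B is in P, so no such reduction is known -- its existence would imply P = NP; the analysis concerns only what the assumed reduction would or would not let you conclude.)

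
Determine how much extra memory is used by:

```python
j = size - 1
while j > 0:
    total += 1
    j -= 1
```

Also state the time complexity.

Space complexity: O(1).
Only a constant amount of auxiliary storage is used; nothing grows with n.
Time complexity: O(n).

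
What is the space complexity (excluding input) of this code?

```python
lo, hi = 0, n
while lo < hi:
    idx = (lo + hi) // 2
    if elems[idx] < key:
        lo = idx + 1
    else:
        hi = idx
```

Space complexity: O(1).
Only a constant amount of auxiliary storage is used; nothing grows with n.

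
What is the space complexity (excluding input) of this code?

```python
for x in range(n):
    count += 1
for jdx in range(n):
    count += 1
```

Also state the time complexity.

Space complexity: O(1).
Only a constant amount of auxiliary storage is used; nothing grows with n.
Time complexity: O(n).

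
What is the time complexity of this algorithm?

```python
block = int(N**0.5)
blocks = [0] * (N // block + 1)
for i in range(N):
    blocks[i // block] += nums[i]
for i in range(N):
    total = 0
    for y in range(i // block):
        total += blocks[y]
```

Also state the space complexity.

Time complexity: O(n * sqrt(n)).
Space complexity: O(sqrt(n)).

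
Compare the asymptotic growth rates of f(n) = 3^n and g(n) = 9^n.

g(n) = 9^n grows faster: (9/3)^n -> infinity since 9/3 > 1.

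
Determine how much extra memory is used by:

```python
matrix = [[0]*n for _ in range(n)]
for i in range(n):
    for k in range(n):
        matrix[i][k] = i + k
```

Space complexity: O(n^2).
A 2D structure of size n x n is allocated.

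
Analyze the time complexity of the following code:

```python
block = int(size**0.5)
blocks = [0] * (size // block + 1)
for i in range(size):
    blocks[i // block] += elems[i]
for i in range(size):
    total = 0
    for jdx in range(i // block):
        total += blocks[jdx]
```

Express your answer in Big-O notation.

Time complexity: O(n * sqrt(n)).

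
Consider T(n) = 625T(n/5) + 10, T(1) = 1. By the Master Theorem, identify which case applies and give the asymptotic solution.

a=625, b=5, f(n)=10.
log_5(625) = 4 > 0.
Since f(n) = O(n^0) is polynomially smaller than n^4, Case 1 applies.
T(n) = Theta(n^4).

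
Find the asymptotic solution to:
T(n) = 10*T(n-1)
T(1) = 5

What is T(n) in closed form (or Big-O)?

Each step multiplies by 10. T(n) = T(1)*10^(n-1) = 5*10^(n-1).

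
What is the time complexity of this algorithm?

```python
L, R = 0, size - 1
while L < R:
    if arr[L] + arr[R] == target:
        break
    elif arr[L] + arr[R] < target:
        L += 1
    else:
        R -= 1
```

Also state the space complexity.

Time complexity: O(n).
Space complexity: O(1).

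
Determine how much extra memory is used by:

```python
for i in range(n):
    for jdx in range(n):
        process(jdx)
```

Space complexity: O(1).
Only a constant amount of auxiliary storage is used; nothing grows with n.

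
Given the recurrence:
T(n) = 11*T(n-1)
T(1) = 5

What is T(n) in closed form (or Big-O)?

Each step multiplies by 11. T(n) = T(1)*11^(n-1) = 5*11^(n-1).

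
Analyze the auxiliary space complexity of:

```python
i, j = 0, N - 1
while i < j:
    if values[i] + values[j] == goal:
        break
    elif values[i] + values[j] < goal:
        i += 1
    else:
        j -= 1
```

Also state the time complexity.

Space complexity: O(1).
Only a constant amount of auxiliary storage is used; nothing grows with n.
Time complexity: O(n).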